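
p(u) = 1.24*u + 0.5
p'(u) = 1.24000000000000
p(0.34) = 0.92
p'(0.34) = 1.24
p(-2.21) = -2.24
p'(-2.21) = 1.24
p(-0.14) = 0.33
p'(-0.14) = 1.24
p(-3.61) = -3.98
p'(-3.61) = 1.24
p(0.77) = 1.45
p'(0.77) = 1.24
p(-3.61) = -3.98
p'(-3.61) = 1.24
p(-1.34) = -1.16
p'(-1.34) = 1.24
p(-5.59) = -6.43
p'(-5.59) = 1.24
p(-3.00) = -3.22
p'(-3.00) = 1.24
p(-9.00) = -10.66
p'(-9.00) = 1.24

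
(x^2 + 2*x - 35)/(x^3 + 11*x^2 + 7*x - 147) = (x - 5)/(x^2 + 4*x - 21)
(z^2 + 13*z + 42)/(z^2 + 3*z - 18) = (z + 7)/(z - 3)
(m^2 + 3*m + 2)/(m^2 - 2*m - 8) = (m + 1)/(m - 4)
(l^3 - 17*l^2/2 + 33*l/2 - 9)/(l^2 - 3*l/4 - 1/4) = 2*(2*l^2 - 15*l + 18)/(4*l + 1)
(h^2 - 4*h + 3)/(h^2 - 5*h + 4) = (h - 3)/(h - 4)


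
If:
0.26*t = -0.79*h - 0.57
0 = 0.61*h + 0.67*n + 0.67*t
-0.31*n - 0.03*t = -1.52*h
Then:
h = 0.65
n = 3.57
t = -4.15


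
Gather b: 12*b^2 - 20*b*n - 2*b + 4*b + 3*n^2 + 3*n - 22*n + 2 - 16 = 12*b^2 + b*(2 - 20*n) + 3*n^2 - 19*n - 14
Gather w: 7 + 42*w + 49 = 42*w + 56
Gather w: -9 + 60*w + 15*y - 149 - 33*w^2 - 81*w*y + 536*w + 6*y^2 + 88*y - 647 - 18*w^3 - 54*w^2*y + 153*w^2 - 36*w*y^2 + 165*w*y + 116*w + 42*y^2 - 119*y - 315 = -18*w^3 + w^2*(120 - 54*y) + w*(-36*y^2 + 84*y + 712) + 48*y^2 - 16*y - 1120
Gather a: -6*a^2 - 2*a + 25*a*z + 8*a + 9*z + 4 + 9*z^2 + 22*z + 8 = -6*a^2 + a*(25*z + 6) + 9*z^2 + 31*z + 12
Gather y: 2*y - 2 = 2*y - 2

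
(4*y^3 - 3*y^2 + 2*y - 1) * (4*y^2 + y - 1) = 16*y^5 - 8*y^4 + y^3 + y^2 - 3*y + 1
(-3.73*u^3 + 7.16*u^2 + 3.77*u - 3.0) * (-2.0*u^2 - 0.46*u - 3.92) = 7.46*u^5 - 12.6042*u^4 + 3.788*u^3 - 23.8014*u^2 - 13.3984*u + 11.76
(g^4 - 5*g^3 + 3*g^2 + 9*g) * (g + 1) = g^5 - 4*g^4 - 2*g^3 + 12*g^2 + 9*g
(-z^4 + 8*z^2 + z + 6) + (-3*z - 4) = -z^4 + 8*z^2 - 2*z + 2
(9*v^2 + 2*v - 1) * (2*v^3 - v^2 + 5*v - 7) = 18*v^5 - 5*v^4 + 41*v^3 - 52*v^2 - 19*v + 7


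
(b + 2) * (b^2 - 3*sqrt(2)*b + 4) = b^3 - 3*sqrt(2)*b^2 + 2*b^2 - 6*sqrt(2)*b + 4*b + 8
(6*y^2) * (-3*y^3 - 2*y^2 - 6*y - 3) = -18*y^5 - 12*y^4 - 36*y^3 - 18*y^2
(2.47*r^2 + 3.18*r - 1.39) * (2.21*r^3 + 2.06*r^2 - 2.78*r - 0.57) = 5.4587*r^5 + 12.116*r^4 - 3.3877*r^3 - 13.1117*r^2 + 2.0516*r + 0.7923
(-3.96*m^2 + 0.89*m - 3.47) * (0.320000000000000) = -1.2672*m^2 + 0.2848*m - 1.1104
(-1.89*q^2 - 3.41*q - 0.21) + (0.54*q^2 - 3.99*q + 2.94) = -1.35*q^2 - 7.4*q + 2.73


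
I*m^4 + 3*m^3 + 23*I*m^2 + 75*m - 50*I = (m - 5*I)*(m - 2*I)*(m + 5*I)*(I*m + 1)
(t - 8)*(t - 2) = t^2 - 10*t + 16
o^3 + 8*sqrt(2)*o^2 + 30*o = o*(o + 3*sqrt(2))*(o + 5*sqrt(2))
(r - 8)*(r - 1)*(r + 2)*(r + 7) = r^4 - 59*r^2 - 54*r + 112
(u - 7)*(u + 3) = u^2 - 4*u - 21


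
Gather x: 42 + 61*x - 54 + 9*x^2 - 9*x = 9*x^2 + 52*x - 12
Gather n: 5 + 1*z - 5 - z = 0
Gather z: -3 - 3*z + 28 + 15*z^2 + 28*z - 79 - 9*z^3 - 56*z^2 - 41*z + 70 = -9*z^3 - 41*z^2 - 16*z + 16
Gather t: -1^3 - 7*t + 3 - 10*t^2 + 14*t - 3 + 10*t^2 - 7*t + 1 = 0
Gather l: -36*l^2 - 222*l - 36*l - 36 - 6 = -36*l^2 - 258*l - 42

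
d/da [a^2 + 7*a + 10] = 2*a + 7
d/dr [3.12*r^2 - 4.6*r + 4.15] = 6.24*r - 4.6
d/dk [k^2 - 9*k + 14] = 2*k - 9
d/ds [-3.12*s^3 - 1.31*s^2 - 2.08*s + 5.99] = -9.36*s^2 - 2.62*s - 2.08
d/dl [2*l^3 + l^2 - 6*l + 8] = 6*l^2 + 2*l - 6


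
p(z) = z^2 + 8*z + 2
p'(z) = 2*z + 8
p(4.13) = 52.10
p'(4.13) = 16.26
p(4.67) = 61.17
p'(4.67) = 17.34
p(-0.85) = -4.08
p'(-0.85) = 6.30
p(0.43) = 5.62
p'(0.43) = 8.86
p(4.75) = 62.56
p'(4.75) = 17.50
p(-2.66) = -12.20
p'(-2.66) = 2.68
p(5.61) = 78.35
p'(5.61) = 19.22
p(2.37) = 26.58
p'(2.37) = 12.74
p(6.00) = 86.00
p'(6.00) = 20.00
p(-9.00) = 11.00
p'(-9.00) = -10.00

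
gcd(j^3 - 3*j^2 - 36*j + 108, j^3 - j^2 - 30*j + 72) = j^2 + 3*j - 18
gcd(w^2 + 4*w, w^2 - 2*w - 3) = 1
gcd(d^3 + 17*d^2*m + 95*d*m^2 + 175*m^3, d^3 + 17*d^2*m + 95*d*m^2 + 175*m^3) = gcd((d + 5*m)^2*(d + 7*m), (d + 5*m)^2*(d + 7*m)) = d^3 + 17*d^2*m + 95*d*m^2 + 175*m^3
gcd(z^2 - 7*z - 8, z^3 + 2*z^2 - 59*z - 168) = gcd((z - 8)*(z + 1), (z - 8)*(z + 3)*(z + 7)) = z - 8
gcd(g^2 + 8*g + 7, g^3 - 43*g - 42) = g + 1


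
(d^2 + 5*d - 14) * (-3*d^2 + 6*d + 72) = -3*d^4 - 9*d^3 + 144*d^2 + 276*d - 1008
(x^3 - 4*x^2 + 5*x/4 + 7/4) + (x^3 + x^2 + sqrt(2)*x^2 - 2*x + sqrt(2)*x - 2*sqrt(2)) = 2*x^3 - 3*x^2 + sqrt(2)*x^2 - 3*x/4 + sqrt(2)*x - 2*sqrt(2) + 7/4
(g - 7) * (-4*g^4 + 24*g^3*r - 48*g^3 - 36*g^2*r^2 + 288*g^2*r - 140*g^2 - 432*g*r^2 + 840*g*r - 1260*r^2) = -4*g^5 + 24*g^4*r - 20*g^4 - 36*g^3*r^2 + 120*g^3*r + 196*g^3 - 180*g^2*r^2 - 1176*g^2*r + 980*g^2 + 1764*g*r^2 - 5880*g*r + 8820*r^2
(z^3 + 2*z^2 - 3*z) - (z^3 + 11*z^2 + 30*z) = -9*z^2 - 33*z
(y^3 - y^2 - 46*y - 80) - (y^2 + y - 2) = y^3 - 2*y^2 - 47*y - 78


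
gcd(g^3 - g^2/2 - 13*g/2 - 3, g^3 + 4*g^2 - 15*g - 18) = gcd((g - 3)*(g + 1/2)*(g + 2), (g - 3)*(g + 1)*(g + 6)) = g - 3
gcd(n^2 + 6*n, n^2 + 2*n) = n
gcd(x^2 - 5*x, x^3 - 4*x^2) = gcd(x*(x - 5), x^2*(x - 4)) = x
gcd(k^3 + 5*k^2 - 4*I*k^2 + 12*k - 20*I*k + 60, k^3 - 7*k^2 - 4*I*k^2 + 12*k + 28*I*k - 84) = k^2 - 4*I*k + 12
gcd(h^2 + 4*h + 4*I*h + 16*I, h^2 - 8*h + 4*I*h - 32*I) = h + 4*I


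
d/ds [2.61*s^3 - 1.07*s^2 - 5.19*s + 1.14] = 7.83*s^2 - 2.14*s - 5.19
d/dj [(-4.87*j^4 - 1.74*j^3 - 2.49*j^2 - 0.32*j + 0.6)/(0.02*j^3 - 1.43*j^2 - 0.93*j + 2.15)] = (-0.0974*j^6 + 13.9282*j^5 + 16.1253*j^4 - 38.6328*j^3 - 9.4009*j^2 - 8.991*j - 0.13)/(0.0004*j^6 - 0.0572*j^5 + 2.0077*j^4 + 2.7458*j^3 - 5.2841*j^2 - 3.999*j + 4.6225)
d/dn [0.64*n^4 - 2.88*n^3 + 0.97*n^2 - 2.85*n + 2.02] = 2.56*n^3 - 8.64*n^2 + 1.94*n - 2.85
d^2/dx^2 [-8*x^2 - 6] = -16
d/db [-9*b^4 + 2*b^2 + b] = -36*b^3 + 4*b + 1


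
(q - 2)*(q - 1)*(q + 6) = q^3 + 3*q^2 - 16*q + 12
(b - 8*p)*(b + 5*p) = b^2 - 3*b*p - 40*p^2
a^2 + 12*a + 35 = (a + 5)*(a + 7)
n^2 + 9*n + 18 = (n + 3)*(n + 6)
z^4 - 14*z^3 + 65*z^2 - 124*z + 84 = (z - 7)*(z - 3)*(z - 2)^2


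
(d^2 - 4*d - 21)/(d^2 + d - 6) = (d - 7)/(d - 2)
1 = 1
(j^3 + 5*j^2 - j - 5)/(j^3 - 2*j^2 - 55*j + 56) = (j^2 + 6*j + 5)/(j^2 - j - 56)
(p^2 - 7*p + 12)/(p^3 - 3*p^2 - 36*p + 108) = (p - 4)/(p^2 - 36)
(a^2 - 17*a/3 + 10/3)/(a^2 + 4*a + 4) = (3*a^2 - 17*a + 10)/(3*(a^2 + 4*a + 4))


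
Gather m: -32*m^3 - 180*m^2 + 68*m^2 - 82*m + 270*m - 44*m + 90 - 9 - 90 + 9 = -32*m^3 - 112*m^2 + 144*m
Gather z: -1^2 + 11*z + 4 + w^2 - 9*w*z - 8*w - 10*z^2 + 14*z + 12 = w^2 - 8*w - 10*z^2 + z*(25 - 9*w) + 15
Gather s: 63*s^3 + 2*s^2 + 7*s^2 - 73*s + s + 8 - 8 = 63*s^3 + 9*s^2 - 72*s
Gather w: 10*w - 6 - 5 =10*w - 11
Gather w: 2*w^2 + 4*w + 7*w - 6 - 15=2*w^2 + 11*w - 21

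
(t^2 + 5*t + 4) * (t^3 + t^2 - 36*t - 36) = t^5 + 6*t^4 - 27*t^3 - 212*t^2 - 324*t - 144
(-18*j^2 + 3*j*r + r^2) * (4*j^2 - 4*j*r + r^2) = -72*j^4 + 84*j^3*r - 26*j^2*r^2 - j*r^3 + r^4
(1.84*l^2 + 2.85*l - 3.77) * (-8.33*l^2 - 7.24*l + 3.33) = -15.3272*l^4 - 37.0621*l^3 + 16.8973*l^2 + 36.7853*l - 12.5541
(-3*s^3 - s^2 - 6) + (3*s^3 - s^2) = -2*s^2 - 6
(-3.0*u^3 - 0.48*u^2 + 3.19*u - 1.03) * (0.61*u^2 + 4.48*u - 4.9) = -1.83*u^5 - 13.7328*u^4 + 14.4955*u^3 + 16.0149*u^2 - 20.2454*u + 5.047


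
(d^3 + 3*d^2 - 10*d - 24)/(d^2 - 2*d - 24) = (d^2 - d - 6)/(d - 6)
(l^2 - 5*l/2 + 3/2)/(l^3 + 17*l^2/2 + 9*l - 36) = (l - 1)/(l^2 + 10*l + 24)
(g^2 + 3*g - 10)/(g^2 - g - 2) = (g + 5)/(g + 1)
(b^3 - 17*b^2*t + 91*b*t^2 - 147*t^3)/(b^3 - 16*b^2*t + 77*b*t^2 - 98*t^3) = (-b + 3*t)/(-b + 2*t)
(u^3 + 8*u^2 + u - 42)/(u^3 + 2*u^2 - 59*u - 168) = (u - 2)/(u - 8)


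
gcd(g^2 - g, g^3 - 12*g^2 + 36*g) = g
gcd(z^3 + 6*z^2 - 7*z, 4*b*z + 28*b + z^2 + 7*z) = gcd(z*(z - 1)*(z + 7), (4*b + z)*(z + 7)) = z + 7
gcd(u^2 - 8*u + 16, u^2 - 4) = 1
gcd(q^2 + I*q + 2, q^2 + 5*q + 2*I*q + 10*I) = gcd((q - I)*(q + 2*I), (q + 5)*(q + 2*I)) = q + 2*I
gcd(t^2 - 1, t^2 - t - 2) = t + 1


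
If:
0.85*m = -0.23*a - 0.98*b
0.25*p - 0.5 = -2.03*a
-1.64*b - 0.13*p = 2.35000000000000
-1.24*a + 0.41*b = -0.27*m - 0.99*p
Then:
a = 0.20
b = -1.47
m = 1.64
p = 0.41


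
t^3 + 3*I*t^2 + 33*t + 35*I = (t - 5*I)*(t + I)*(t + 7*I)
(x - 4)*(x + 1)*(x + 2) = x^3 - x^2 - 10*x - 8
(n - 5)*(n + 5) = n^2 - 25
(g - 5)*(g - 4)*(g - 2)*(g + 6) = g^4 - 5*g^3 - 28*g^2 + 188*g - 240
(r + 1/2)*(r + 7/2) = r^2 + 4*r + 7/4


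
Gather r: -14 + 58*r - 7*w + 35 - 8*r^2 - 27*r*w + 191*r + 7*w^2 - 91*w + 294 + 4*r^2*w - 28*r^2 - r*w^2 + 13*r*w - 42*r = r^2*(4*w - 36) + r*(-w^2 - 14*w + 207) + 7*w^2 - 98*w + 315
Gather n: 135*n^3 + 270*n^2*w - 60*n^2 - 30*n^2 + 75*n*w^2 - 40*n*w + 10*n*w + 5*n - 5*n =135*n^3 + n^2*(270*w - 90) + n*(75*w^2 - 30*w)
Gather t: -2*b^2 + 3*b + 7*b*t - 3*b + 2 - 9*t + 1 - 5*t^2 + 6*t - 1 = -2*b^2 - 5*t^2 + t*(7*b - 3) + 2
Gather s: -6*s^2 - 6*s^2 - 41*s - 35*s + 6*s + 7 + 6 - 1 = -12*s^2 - 70*s + 12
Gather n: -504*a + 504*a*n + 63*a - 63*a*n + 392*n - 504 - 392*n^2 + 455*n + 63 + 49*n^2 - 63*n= -441*a - 343*n^2 + n*(441*a + 784) - 441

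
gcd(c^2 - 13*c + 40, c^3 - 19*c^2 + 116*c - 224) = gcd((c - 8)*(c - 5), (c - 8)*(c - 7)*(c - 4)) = c - 8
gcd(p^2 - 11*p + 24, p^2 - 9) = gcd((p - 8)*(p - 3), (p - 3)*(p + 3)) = p - 3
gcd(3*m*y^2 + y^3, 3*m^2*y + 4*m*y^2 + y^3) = 3*m*y + y^2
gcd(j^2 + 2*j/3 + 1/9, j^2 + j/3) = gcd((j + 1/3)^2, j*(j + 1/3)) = j + 1/3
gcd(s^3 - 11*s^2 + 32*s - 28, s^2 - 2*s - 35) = s - 7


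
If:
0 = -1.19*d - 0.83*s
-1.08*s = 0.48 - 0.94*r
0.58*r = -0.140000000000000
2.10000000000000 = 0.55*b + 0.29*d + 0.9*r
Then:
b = 3.97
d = 0.46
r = -0.24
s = -0.65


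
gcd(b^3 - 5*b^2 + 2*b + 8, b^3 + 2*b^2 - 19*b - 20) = b^2 - 3*b - 4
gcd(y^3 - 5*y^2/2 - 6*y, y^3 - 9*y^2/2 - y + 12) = y^2 - 5*y/2 - 6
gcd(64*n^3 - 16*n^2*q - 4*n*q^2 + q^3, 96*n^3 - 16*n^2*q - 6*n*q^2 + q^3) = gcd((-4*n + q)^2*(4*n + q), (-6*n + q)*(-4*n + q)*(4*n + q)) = -16*n^2 + q^2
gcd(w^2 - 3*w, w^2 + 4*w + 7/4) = 1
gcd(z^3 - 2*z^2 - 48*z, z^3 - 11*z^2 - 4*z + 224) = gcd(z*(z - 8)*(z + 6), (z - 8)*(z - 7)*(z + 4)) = z - 8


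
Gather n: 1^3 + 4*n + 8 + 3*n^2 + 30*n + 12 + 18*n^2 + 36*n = 21*n^2 + 70*n + 21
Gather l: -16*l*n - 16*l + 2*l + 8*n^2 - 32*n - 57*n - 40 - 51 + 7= l*(-16*n - 14) + 8*n^2 - 89*n - 84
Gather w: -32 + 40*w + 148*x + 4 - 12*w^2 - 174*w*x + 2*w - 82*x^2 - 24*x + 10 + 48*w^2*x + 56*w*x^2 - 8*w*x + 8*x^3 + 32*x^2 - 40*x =w^2*(48*x - 12) + w*(56*x^2 - 182*x + 42) + 8*x^3 - 50*x^2 + 84*x - 18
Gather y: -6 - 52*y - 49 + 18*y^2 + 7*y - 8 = 18*y^2 - 45*y - 63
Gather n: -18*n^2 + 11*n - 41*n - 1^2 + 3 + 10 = -18*n^2 - 30*n + 12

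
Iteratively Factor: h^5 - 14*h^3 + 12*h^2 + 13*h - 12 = (h + 1)*(h^4 - h^3 - 13*h^2 + 25*h - 12) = (h + 1)*(h + 4)*(h^3 - 5*h^2 + 7*h - 3) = (h - 1)*(h + 1)*(h + 4)*(h^2 - 4*h + 3) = (h - 3)*(h - 1)*(h + 1)*(h + 4)*(h - 1)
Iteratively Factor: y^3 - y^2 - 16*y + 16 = (y - 4)*(y^2 + 3*y - 4) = (y - 4)*(y - 1)*(y + 4)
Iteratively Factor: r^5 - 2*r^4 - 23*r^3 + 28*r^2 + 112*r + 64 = (r - 4)*(r^4 + 2*r^3 - 15*r^2 - 32*r - 16) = (r - 4)*(r + 1)*(r^3 + r^2 - 16*r - 16) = (r - 4)^2*(r + 1)*(r^2 + 5*r + 4) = (r - 4)^2*(r + 1)*(r + 4)*(r + 1)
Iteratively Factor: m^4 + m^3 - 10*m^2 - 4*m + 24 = (m - 2)*(m^3 + 3*m^2 - 4*m - 12) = (m - 2)*(m + 2)*(m^2 + m - 6) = (m - 2)^2*(m + 2)*(m + 3)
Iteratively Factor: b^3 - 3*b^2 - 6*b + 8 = (b - 1)*(b^2 - 2*b - 8) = (b - 4)*(b - 1)*(b + 2)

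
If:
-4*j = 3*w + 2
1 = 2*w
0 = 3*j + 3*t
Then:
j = -7/8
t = 7/8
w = 1/2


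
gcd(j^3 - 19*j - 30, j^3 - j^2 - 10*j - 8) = j + 2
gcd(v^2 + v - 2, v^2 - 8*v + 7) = v - 1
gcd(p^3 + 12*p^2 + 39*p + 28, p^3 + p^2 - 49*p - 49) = p^2 + 8*p + 7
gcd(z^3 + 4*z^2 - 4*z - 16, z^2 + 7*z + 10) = z + 2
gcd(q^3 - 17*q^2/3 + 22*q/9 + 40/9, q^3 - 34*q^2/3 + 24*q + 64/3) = q + 2/3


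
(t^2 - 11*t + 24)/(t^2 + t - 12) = (t - 8)/(t + 4)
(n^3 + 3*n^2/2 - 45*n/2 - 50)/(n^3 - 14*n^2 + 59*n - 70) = (n^2 + 13*n/2 + 10)/(n^2 - 9*n + 14)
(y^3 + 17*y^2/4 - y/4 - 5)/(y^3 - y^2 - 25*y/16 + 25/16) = 4*(y + 4)/(4*y - 5)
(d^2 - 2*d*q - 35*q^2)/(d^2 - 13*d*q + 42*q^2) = (-d - 5*q)/(-d + 6*q)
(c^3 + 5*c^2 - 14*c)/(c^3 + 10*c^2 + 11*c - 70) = c/(c + 5)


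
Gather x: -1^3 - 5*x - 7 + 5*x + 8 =0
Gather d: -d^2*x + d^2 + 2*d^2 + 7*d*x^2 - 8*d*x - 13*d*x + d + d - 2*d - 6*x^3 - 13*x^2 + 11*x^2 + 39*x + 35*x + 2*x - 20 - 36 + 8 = d^2*(3 - x) + d*(7*x^2 - 21*x) - 6*x^3 - 2*x^2 + 76*x - 48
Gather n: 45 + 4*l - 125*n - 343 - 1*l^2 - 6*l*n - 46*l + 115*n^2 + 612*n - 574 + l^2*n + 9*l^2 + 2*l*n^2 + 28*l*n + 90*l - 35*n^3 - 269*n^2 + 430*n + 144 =8*l^2 + 48*l - 35*n^3 + n^2*(2*l - 154) + n*(l^2 + 22*l + 917) - 728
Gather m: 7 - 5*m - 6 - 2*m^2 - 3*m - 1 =-2*m^2 - 8*m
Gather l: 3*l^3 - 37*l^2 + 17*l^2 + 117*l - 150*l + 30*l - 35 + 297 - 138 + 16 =3*l^3 - 20*l^2 - 3*l + 140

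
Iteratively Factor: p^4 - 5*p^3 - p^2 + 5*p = (p + 1)*(p^3 - 6*p^2 + 5*p) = (p - 5)*(p + 1)*(p^2 - p) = p*(p - 5)*(p + 1)*(p - 1)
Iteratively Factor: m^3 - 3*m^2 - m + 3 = (m - 1)*(m^2 - 2*m - 3) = (m - 1)*(m + 1)*(m - 3)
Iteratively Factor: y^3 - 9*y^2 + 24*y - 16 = (y - 1)*(y^2 - 8*y + 16) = (y - 4)*(y - 1)*(y - 4)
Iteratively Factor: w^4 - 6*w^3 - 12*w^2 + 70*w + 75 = (w - 5)*(w^3 - w^2 - 17*w - 15) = (w - 5)^2*(w^2 + 4*w + 3) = (w - 5)^2*(w + 1)*(w + 3)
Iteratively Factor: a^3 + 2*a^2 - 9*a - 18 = (a + 3)*(a^2 - a - 6) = (a + 2)*(a + 3)*(a - 3)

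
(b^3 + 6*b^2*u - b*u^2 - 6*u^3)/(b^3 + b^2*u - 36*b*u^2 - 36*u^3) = (-b + u)/(-b + 6*u)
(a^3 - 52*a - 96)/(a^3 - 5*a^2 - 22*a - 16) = (a + 6)/(a + 1)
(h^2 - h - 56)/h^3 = (h^2 - h - 56)/h^3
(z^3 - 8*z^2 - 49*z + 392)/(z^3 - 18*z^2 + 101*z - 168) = (z + 7)/(z - 3)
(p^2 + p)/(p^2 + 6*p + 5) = p/(p + 5)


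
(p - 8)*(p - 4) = p^2 - 12*p + 32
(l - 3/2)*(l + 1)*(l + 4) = l^3 + 7*l^2/2 - 7*l/2 - 6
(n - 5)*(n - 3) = n^2 - 8*n + 15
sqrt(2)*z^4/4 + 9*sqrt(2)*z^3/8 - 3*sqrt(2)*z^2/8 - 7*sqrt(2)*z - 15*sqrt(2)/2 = (z/2 + 1)*(z - 5/2)*(z + 3)*(sqrt(2)*z/2 + sqrt(2))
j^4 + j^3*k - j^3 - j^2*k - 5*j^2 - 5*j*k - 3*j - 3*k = (j - 3)*(j + 1)^2*(j + k)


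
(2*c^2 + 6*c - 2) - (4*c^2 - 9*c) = -2*c^2 + 15*c - 2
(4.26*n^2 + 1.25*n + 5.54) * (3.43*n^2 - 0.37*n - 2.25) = 14.6118*n^4 + 2.7113*n^3 + 8.9547*n^2 - 4.8623*n - 12.465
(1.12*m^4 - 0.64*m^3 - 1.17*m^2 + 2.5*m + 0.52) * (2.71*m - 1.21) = 3.0352*m^5 - 3.0896*m^4 - 2.3963*m^3 + 8.1907*m^2 - 1.6158*m - 0.6292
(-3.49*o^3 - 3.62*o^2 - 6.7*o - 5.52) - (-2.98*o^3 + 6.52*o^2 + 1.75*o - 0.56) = -0.51*o^3 - 10.14*o^2 - 8.45*o - 4.96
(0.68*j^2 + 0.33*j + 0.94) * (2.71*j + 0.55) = 1.8428*j^3 + 1.2683*j^2 + 2.7289*j + 0.517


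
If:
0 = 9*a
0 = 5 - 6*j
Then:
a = 0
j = 5/6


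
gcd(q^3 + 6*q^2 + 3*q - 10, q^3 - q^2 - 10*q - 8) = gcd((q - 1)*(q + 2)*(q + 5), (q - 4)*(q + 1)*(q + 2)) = q + 2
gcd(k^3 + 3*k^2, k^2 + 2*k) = k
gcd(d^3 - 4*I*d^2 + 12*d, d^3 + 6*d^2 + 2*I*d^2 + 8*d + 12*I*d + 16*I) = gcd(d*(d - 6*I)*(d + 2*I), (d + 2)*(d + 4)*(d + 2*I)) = d + 2*I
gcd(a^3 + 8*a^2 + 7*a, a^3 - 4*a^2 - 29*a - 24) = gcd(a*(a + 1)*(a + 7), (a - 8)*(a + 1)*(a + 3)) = a + 1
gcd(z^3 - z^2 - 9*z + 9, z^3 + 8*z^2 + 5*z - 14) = z - 1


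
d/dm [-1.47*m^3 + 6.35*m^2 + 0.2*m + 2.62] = -4.41*m^2 + 12.7*m + 0.2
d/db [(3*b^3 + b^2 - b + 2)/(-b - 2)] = (-6*b^3 - 19*b^2 - 4*b + 4)/(b^2 + 4*b + 4)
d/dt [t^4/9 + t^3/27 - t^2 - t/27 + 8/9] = 4*t^3/9 + t^2/9 - 2*t - 1/27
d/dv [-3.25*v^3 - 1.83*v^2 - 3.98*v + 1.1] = -9.75*v^2 - 3.66*v - 3.98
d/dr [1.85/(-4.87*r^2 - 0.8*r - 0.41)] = (18.019*r + 1.48)/(4.87*r^2 + 0.8*r + 0.41)^2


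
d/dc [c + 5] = 1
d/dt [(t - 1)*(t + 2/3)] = 2*t - 1/3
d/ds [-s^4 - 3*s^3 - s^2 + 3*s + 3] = -4*s^3 - 9*s^2 - 2*s + 3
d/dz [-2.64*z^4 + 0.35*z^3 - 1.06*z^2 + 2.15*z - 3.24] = -10.56*z^3 + 1.05*z^2 - 2.12*z + 2.15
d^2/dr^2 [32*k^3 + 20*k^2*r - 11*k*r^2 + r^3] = -22*k + 6*r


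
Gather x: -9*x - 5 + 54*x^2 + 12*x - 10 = 54*x^2 + 3*x - 15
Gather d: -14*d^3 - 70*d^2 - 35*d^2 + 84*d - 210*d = -14*d^3 - 105*d^2 - 126*d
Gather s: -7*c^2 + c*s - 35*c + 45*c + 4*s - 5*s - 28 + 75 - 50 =-7*c^2 + 10*c + s*(c - 1) - 3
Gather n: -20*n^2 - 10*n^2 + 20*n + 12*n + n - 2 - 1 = -30*n^2 + 33*n - 3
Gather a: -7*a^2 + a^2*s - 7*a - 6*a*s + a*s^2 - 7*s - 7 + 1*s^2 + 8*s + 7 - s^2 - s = a^2*(s - 7) + a*(s^2 - 6*s - 7)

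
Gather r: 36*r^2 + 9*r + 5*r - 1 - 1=36*r^2 + 14*r - 2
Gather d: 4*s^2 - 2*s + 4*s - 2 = 4*s^2 + 2*s - 2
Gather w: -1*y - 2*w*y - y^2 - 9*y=-2*w*y - y^2 - 10*y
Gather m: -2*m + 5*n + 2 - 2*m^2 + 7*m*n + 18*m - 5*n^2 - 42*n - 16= -2*m^2 + m*(7*n + 16) - 5*n^2 - 37*n - 14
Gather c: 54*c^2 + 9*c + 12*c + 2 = 54*c^2 + 21*c + 2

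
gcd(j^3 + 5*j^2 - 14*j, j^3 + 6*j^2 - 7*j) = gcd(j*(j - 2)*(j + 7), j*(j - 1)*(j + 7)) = j^2 + 7*j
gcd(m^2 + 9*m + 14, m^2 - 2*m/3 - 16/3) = m + 2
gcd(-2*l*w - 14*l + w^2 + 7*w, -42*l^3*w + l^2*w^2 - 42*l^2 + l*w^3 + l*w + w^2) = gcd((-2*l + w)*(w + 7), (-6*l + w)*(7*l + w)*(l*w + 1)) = 1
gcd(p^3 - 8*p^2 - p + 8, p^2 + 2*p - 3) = p - 1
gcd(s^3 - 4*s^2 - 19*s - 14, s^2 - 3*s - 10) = s + 2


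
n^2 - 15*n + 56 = (n - 8)*(n - 7)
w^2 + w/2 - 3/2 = (w - 1)*(w + 3/2)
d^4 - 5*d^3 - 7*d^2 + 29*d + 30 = (d - 5)*(d - 3)*(d + 1)*(d + 2)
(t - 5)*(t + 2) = t^2 - 3*t - 10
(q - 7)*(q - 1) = q^2 - 8*q + 7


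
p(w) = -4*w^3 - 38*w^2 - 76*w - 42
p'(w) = -12*w^2 - 76*w - 76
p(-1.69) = -2.78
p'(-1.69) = 18.17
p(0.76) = -123.46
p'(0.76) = -140.69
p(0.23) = -61.54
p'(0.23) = -94.11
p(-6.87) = -16.39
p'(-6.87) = -120.24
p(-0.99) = -0.12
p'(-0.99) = -12.52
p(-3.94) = -87.80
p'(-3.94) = 37.16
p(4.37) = -1433.62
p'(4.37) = -637.28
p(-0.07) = -36.86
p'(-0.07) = -70.74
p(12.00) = -13338.00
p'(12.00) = -2716.00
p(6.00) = -2730.00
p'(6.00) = -964.00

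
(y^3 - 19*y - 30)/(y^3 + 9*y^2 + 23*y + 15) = (y^2 - 3*y - 10)/(y^2 + 6*y + 5)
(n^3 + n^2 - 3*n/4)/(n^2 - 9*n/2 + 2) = n*(2*n + 3)/(2*(n - 4))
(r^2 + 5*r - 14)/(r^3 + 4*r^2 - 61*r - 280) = (r - 2)/(r^2 - 3*r - 40)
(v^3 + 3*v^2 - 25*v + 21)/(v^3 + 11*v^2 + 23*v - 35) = (v - 3)/(v + 5)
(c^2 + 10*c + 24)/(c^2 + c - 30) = (c + 4)/(c - 5)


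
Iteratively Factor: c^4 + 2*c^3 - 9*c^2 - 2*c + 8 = (c + 1)*(c^3 + c^2 - 10*c + 8) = (c + 1)*(c + 4)*(c^2 - 3*c + 2) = (c - 2)*(c + 1)*(c + 4)*(c - 1)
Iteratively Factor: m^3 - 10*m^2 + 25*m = (m - 5)*(m^2 - 5*m) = m*(m - 5)*(m - 5)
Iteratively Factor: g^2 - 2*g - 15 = (g - 5)*(g + 3)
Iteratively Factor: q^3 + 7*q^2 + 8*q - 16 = (q + 4)*(q^2 + 3*q - 4) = (q + 4)^2*(q - 1)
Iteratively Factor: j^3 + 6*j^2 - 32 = (j - 2)*(j^2 + 8*j + 16) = (j - 2)*(j + 4)*(j + 4)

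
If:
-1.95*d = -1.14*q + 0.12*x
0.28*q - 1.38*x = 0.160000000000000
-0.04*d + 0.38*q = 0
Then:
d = 0.01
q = 0.00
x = -0.12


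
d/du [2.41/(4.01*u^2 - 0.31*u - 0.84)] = (0.7471 - 19.3282*u)/(-4.01*u^2 + 0.31*u + 0.84)^2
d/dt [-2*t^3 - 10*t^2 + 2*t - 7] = -6*t^2 - 20*t + 2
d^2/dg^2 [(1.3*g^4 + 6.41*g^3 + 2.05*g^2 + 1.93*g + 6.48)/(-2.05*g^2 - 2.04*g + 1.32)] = (-10.9265*g^6 - 32.6196*g^5 - 11.35368*g^4 - 31.107842*g^3 - 120.293352*g^2 - 260.944344*g - 106.542144)/(8.615125*g^6 + 25.7193*g^5 + 8.95194*g^4 - 24.631776*g^3 - 5.764176*g^2 + 10.663488*g - 2.299968)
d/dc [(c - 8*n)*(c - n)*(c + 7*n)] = 3*c^2 - 4*c*n - 55*n^2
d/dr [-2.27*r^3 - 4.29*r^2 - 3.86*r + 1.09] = -6.81*r^2 - 8.58*r - 3.86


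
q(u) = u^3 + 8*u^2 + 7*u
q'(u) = 3*u^2 + 16*u + 7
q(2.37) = 74.84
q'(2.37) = 61.77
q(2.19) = 64.20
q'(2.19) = 56.43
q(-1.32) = 2.40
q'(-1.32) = -8.89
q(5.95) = 535.51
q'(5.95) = 208.41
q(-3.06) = 24.84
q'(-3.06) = -13.87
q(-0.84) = -0.83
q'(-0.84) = -4.32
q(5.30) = 410.70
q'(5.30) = 176.07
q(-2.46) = 16.31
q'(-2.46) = -14.21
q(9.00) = 1440.00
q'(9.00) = 394.00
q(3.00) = 120.00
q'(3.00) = 82.00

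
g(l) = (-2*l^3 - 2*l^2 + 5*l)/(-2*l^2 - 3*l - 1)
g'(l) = (4*l + 3)*(-2*l^3 - 2*l^2 + 5*l)/(-2*l^2 - 3*l - 1)^2 + (-6*l^2 - 4*l + 5)/(-2*l^2 - 3*l - 1) = (4*l^4 + 12*l^3 + 22*l^2 + 4*l - 5)/(4*l^4 + 12*l^3 + 13*l^2 + 6*l + 1)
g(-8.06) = -8.22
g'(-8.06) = 1.05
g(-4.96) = -4.81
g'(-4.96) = 1.18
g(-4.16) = -3.83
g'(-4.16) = 1.30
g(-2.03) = 0.53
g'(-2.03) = 4.54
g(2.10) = 1.04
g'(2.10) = 1.11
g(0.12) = -0.41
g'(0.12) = -2.17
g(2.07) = 1.01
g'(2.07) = 1.11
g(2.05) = 0.99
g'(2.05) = 1.11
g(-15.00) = -15.33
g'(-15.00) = 1.01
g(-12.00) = -12.28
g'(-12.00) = 1.02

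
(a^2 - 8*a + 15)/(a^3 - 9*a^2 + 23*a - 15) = 1/(a - 1)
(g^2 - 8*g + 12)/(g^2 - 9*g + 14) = (g - 6)/(g - 7)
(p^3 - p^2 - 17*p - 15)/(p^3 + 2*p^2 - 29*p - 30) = (p + 3)/(p + 6)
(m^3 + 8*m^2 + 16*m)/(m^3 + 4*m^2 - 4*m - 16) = m*(m + 4)/(m^2 - 4)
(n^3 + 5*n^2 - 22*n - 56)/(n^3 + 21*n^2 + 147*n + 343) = (n^2 - 2*n - 8)/(n^2 + 14*n + 49)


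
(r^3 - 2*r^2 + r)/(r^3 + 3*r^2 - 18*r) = (r^2 - 2*r + 1)/(r^2 + 3*r - 18)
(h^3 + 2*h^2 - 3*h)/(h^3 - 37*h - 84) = h*(h - 1)/(h^2 - 3*h - 28)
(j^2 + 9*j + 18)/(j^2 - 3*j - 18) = (j + 6)/(j - 6)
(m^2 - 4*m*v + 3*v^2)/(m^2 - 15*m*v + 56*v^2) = (m^2 - 4*m*v + 3*v^2)/(m^2 - 15*m*v + 56*v^2)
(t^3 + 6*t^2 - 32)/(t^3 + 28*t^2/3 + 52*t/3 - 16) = 3*(t^2 + 2*t - 8)/(3*t^2 + 16*t - 12)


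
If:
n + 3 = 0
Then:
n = -3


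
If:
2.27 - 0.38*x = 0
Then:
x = 5.97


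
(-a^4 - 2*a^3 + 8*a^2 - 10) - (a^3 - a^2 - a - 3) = -a^4 - 3*a^3 + 9*a^2 + a - 7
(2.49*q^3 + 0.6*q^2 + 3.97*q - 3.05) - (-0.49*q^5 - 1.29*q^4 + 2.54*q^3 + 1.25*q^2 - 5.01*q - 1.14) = 0.49*q^5 + 1.29*q^4 - 0.0499999999999998*q^3 - 0.65*q^2 + 8.98*q - 1.91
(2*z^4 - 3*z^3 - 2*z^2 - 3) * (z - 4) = 2*z^5 - 11*z^4 + 10*z^3 + 8*z^2 - 3*z + 12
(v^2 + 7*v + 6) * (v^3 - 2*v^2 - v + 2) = v^5 + 5*v^4 - 9*v^3 - 17*v^2 + 8*v + 12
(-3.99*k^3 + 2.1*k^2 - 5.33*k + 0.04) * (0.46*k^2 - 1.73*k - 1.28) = -1.8354*k^5 + 7.8687*k^4 - 0.977599999999999*k^3 + 6.5513*k^2 + 6.7532*k - 0.0512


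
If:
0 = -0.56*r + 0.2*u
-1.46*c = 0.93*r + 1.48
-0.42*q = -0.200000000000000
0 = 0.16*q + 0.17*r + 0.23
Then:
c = 0.13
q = 0.48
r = -1.80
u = -5.04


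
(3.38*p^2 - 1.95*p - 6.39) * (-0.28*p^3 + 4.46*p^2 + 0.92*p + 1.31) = -0.9464*p^5 + 15.6208*p^4 - 3.7982*p^3 - 25.8656*p^2 - 8.4333*p - 8.3709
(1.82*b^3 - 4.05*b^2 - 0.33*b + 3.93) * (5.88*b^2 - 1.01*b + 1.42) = 10.7016*b^5 - 25.6522*b^4 + 4.7345*b^3 + 17.6907*b^2 - 4.4379*b + 5.5806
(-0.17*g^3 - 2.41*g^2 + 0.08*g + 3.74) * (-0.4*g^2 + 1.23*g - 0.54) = 0.068*g^5 + 0.7549*g^4 - 2.9045*g^3 - 0.0962000000000001*g^2 + 4.557*g - 2.0196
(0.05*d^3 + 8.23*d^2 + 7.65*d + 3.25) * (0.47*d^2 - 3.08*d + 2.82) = 0.0235*d^5 + 3.7141*d^4 - 21.6119*d^3 + 1.1741*d^2 + 11.563*d + 9.165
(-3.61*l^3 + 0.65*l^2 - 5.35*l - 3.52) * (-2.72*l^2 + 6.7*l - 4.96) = 9.8192*l^5 - 25.955*l^4 + 36.8126*l^3 - 29.4946*l^2 + 2.952*l + 17.4592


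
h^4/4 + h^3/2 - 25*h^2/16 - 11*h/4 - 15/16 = (h/4 + 1/4)*(h - 5/2)*(h + 1/2)*(h + 3)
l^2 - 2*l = l*(l - 2)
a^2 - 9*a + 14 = (a - 7)*(a - 2)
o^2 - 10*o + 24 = (o - 6)*(o - 4)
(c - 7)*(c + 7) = c^2 - 49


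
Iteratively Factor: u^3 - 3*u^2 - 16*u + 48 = (u - 4)*(u^2 + u - 12) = (u - 4)*(u + 4)*(u - 3)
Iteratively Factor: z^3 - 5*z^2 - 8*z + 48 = (z - 4)*(z^2 - z - 12) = (z - 4)^2*(z + 3)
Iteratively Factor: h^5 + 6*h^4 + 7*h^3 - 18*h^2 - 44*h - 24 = (h + 1)*(h^4 + 5*h^3 + 2*h^2 - 20*h - 24) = (h + 1)*(h + 2)*(h^3 + 3*h^2 - 4*h - 12) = (h - 2)*(h + 1)*(h + 2)*(h^2 + 5*h + 6) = (h - 2)*(h + 1)*(h + 2)^2*(h + 3)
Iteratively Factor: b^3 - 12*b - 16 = (b - 4)*(b^2 + 4*b + 4) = (b - 4)*(b + 2)*(b + 2)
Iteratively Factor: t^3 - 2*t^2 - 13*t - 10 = (t + 2)*(t^2 - 4*t - 5) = (t + 1)*(t + 2)*(t - 5)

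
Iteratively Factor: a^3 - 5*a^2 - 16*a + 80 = (a - 4)*(a^2 - a - 20) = (a - 4)*(a + 4)*(a - 5)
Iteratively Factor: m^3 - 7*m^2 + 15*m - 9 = (m - 1)*(m^2 - 6*m + 9) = (m - 3)*(m - 1)*(m - 3)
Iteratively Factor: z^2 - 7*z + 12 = (z - 4)*(z - 3)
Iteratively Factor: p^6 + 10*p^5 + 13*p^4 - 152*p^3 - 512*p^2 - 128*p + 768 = (p + 4)*(p^5 + 6*p^4 - 11*p^3 - 108*p^2 - 80*p + 192) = (p - 4)*(p + 4)*(p^4 + 10*p^3 + 29*p^2 + 8*p - 48) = (p - 4)*(p - 1)*(p + 4)*(p^3 + 11*p^2 + 40*p + 48) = (p - 4)*(p - 1)*(p + 4)^2*(p^2 + 7*p + 12) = (p - 4)*(p - 1)*(p + 4)^3*(p + 3)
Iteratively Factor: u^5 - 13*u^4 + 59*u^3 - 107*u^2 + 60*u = (u - 1)*(u^4 - 12*u^3 + 47*u^2 - 60*u) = (u - 3)*(u - 1)*(u^3 - 9*u^2 + 20*u) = (u - 5)*(u - 3)*(u - 1)*(u^2 - 4*u) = (u - 5)*(u - 4)*(u - 3)*(u - 1)*(u)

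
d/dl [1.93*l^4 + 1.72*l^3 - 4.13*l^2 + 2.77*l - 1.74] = 7.72*l^3 + 5.16*l^2 - 8.26*l + 2.77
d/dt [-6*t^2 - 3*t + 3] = -12*t - 3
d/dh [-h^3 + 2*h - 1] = 2 - 3*h^2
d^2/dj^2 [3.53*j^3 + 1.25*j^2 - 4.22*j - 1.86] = 21.18*j + 2.5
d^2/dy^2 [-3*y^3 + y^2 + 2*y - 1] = 2 - 18*y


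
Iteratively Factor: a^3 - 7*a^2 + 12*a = (a - 4)*(a^2 - 3*a) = a*(a - 4)*(a - 3)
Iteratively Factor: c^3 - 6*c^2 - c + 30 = (c + 2)*(c^2 - 8*c + 15) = (c - 5)*(c + 2)*(c - 3)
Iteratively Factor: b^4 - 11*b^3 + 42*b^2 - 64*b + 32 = (b - 2)*(b^3 - 9*b^2 + 24*b - 16) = (b - 4)*(b - 2)*(b^2 - 5*b + 4) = (b - 4)^2*(b - 2)*(b - 1)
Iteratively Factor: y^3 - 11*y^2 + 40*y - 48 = (y - 4)*(y^2 - 7*y + 12) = (y - 4)*(y - 3)*(y - 4)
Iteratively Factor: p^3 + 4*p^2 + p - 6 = (p + 2)*(p^2 + 2*p - 3) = (p - 1)*(p + 2)*(p + 3)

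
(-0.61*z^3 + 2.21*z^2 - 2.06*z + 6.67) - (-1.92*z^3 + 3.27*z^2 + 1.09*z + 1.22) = 1.31*z^3 - 1.06*z^2 - 3.15*z + 5.45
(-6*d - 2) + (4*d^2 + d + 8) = 4*d^2 - 5*d + 6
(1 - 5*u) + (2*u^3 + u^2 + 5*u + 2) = 2*u^3 + u^2 + 3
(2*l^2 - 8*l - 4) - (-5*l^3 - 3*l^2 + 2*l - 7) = 5*l^3 + 5*l^2 - 10*l + 3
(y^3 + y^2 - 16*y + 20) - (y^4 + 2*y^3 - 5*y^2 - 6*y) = -y^4 - y^3 + 6*y^2 - 10*y + 20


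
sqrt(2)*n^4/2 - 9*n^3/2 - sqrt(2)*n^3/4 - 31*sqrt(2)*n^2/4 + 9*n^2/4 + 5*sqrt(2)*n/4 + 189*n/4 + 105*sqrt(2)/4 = (n - 7/2)*(n + 3)*(n - 5*sqrt(2))*(sqrt(2)*n/2 + 1/2)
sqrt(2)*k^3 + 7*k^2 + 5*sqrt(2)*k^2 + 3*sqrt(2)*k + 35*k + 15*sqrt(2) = (k + 5)*(k + 3*sqrt(2))*(sqrt(2)*k + 1)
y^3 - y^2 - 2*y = y*(y - 2)*(y + 1)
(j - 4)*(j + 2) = j^2 - 2*j - 8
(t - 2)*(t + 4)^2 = t^3 + 6*t^2 - 32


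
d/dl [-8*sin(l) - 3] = -8*cos(l)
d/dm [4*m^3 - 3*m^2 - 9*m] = 12*m^2 - 6*m - 9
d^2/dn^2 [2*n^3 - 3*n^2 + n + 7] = 12*n - 6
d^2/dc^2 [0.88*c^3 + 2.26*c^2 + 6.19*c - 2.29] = 5.28*c + 4.52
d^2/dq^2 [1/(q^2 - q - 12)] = 2*(q^2 - q - (2*q - 1)^2 - 12)/(-q^2 + q + 12)^3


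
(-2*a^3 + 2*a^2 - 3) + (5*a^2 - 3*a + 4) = -2*a^3 + 7*a^2 - 3*a + 1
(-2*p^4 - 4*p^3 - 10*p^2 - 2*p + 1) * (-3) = 6*p^4 + 12*p^3 + 30*p^2 + 6*p - 3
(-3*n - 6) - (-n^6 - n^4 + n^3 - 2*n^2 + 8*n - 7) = n^6 + n^4 - n^3 + 2*n^2 - 11*n + 1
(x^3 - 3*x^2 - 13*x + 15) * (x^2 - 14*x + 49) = x^5 - 17*x^4 + 78*x^3 + 50*x^2 - 847*x + 735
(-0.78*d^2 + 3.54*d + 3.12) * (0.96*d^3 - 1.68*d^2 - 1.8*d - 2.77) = -0.7488*d^5 + 4.7088*d^4 - 1.548*d^3 - 9.453*d^2 - 15.4218*d - 8.6424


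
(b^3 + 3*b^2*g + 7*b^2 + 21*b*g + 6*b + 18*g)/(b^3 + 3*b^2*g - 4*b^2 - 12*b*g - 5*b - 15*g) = (b + 6)/(b - 5)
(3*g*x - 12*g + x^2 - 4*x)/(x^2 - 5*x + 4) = (3*g + x)/(x - 1)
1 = 1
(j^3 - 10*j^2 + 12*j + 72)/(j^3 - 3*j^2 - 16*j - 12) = (j - 6)/(j + 1)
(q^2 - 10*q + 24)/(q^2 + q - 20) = (q - 6)/(q + 5)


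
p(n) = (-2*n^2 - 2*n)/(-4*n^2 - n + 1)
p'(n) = (-4*n - 2)/(-4*n^2 - n + 1) + (8*n + 1)*(-2*n^2 - 2*n)/(-4*n^2 - n + 1)^2 = 2*(-3*n^2 - 2*n - 1)/(16*n^4 + 8*n^3 - 7*n^2 - 2*n + 1)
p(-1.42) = 0.21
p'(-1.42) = -0.26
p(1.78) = 0.74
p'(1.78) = -0.16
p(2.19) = 0.69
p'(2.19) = -0.10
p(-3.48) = 0.39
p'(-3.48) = -0.03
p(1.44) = 0.80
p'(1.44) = -0.26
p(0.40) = 28.00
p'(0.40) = -2850.00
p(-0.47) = 0.85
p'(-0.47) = -4.20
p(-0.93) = -0.09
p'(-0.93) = -1.48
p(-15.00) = 0.48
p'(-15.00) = 0.00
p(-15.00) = 0.48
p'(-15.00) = 0.00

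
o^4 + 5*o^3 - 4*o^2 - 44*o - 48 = (o - 3)*(o + 2)^2*(o + 4)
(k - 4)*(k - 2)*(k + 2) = k^3 - 4*k^2 - 4*k + 16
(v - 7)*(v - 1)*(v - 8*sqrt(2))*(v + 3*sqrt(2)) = v^4 - 8*v^3 - 5*sqrt(2)*v^3 - 41*v^2 + 40*sqrt(2)*v^2 - 35*sqrt(2)*v + 384*v - 336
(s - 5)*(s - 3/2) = s^2 - 13*s/2 + 15/2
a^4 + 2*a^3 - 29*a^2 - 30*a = a*(a - 5)*(a + 1)*(a + 6)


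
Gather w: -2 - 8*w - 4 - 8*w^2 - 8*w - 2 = -8*w^2 - 16*w - 8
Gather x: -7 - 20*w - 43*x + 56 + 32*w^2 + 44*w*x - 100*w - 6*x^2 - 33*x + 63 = 32*w^2 - 120*w - 6*x^2 + x*(44*w - 76) + 112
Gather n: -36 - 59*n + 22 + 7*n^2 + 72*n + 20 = 7*n^2 + 13*n + 6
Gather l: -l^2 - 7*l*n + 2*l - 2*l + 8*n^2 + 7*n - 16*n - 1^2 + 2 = -l^2 - 7*l*n + 8*n^2 - 9*n + 1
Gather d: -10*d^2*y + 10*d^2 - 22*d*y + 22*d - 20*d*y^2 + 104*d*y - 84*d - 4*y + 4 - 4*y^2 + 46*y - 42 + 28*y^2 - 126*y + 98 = d^2*(10 - 10*y) + d*(-20*y^2 + 82*y - 62) + 24*y^2 - 84*y + 60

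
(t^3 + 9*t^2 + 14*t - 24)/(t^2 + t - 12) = (t^2 + 5*t - 6)/(t - 3)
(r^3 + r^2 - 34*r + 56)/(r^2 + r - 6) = (r^2 + 3*r - 28)/(r + 3)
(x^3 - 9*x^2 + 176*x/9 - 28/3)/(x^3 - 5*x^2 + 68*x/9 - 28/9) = (x - 6)/(x - 2)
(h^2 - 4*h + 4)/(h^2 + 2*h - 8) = (h - 2)/(h + 4)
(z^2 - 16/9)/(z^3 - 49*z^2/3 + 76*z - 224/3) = (z + 4/3)/(z^2 - 15*z + 56)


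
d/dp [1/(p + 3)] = -1/(p + 3)^2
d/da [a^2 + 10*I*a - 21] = 2*a + 10*I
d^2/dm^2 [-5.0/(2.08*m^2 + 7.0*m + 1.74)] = (43.264*m^2 + 145.6*m - 5.0*(4.16*m + 7.0)*(8.32*m + 14.0) + 36.192)/(2.08*m^2 + 7.0*m + 1.74)^3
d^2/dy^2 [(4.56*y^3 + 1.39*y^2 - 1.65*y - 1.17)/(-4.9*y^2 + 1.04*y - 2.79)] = (-3.41060513164848e-13*y^5 + 2.8421709430404e-14*y^4 + 179.881448*y^3 + 361.954116*y^2 - 384.089796*y - 41.523714)/(117.649*y^6 - 74.9112*y^5 + 216.86322*y^4 - 86.431904*y^3 + 123.479262*y^2 - 24.286392*y + 21.717639)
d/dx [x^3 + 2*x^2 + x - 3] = 3*x^2 + 4*x + 1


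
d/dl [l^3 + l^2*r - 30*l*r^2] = 3*l^2 + 2*l*r - 30*r^2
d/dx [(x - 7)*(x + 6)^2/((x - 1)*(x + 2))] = (x^4 + 2*x^3 + 47*x^2 + 484*x + 348)/(x^4 + 2*x^3 - 3*x^2 - 4*x + 4)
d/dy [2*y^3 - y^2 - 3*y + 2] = 6*y^2 - 2*y - 3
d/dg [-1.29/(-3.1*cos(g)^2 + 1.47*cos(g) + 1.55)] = (7.998*cos(g) - 1.8963)*sin(g)/(1.47*cos(g) - 1.55*cos(2*g))^2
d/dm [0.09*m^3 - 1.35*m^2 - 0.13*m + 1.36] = 0.27*m^2 - 2.7*m - 0.13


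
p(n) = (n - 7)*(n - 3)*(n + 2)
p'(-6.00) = 205.00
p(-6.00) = -468.00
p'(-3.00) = 76.00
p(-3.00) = -60.00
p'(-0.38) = 7.51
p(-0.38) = 40.41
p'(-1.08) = 21.78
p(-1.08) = 30.33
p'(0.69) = -8.61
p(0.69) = 39.21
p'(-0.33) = 6.61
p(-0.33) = 40.76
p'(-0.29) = 5.89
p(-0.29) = 41.01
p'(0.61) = -7.64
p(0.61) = 39.86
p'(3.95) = -15.39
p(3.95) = -17.24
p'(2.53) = -20.28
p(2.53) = 9.52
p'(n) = (n - 7)*(n - 3) + (n - 7)*(n + 2) + (n - 3)*(n + 2) = 3*n^2 - 16*n + 1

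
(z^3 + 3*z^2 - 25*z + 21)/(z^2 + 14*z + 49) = (z^2 - 4*z + 3)/(z + 7)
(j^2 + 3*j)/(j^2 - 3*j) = (j + 3)/(j - 3)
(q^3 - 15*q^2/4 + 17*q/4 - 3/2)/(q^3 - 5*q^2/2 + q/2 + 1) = (4*q - 3)/(2*(2*q + 1))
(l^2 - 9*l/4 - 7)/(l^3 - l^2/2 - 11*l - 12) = (4*l + 7)/(2*(2*l^2 + 7*l + 6))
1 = 1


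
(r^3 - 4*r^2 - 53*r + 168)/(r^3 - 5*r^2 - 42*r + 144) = (r + 7)/(r + 6)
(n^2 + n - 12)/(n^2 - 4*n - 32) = (n - 3)/(n - 8)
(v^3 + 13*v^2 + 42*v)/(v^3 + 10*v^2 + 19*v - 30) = v*(v + 7)/(v^2 + 4*v - 5)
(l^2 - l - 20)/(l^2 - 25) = (l + 4)/(l + 5)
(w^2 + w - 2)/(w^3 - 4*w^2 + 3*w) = (w + 2)/(w*(w - 3))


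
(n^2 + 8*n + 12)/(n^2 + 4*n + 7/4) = 4*(n^2 + 8*n + 12)/(4*n^2 + 16*n + 7)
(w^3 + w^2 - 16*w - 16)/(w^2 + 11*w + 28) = (w^2 - 3*w - 4)/(w + 7)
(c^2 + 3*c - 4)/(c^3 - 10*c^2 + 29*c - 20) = (c + 4)/(c^2 - 9*c + 20)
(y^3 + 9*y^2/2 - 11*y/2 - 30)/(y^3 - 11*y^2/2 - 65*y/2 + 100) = (y^2 + 7*y + 12)/(y^2 - 3*y - 40)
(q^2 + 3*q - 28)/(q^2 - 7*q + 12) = (q + 7)/(q - 3)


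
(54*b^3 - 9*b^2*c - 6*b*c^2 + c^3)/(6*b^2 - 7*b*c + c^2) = (9*b^2 - c^2)/(b - c)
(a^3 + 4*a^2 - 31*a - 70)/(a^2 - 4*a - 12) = (a^2 + 2*a - 35)/(a - 6)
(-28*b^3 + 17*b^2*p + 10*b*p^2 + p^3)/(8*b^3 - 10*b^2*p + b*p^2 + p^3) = (7*b + p)/(-2*b + p)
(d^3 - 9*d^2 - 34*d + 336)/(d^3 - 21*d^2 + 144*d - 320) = (d^2 - d - 42)/(d^2 - 13*d + 40)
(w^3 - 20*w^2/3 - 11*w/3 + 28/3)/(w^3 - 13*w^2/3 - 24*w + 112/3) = (3*w^2 + w - 4)/(3*w^2 + 8*w - 16)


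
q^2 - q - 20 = (q - 5)*(q + 4)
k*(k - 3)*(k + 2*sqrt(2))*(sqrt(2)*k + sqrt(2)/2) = sqrt(2)*k^4 - 5*sqrt(2)*k^3/2 + 4*k^3 - 10*k^2 - 3*sqrt(2)*k^2/2 - 6*k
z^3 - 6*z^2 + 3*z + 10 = (z - 5)*(z - 2)*(z + 1)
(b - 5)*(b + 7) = b^2 + 2*b - 35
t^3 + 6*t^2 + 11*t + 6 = (t + 1)*(t + 2)*(t + 3)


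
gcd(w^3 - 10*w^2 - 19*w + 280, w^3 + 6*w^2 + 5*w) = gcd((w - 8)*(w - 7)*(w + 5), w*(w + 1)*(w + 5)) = w + 5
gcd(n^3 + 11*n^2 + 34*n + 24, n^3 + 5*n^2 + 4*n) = n^2 + 5*n + 4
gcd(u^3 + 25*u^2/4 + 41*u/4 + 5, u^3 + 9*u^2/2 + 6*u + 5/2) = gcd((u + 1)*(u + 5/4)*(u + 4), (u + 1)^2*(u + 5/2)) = u + 1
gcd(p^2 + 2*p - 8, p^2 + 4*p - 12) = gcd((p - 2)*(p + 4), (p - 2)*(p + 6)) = p - 2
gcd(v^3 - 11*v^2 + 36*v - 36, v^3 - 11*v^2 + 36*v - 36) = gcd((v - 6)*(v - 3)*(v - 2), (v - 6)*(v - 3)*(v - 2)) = v^3 - 11*v^2 + 36*v - 36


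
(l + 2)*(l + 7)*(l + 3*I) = l^3 + 9*l^2 + 3*I*l^2 + 14*l + 27*I*l + 42*I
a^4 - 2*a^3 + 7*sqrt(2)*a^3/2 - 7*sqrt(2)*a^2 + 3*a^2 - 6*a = a*(a - 2)*(a + sqrt(2)/2)*(a + 3*sqrt(2))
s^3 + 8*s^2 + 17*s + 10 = (s + 1)*(s + 2)*(s + 5)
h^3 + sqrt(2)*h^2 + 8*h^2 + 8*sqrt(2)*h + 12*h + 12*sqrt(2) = (h + 2)*(h + 6)*(h + sqrt(2))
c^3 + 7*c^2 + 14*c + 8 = (c + 1)*(c + 2)*(c + 4)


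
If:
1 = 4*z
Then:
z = 1/4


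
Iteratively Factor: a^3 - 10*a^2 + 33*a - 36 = (a - 4)*(a^2 - 6*a + 9) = (a - 4)*(a - 3)*(a - 3)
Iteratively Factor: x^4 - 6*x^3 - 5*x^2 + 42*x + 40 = (x + 1)*(x^3 - 7*x^2 + 2*x + 40) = (x - 5)*(x + 1)*(x^2 - 2*x - 8) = (x - 5)*(x - 4)*(x + 1)*(x + 2)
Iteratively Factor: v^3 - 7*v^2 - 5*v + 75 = (v + 3)*(v^2 - 10*v + 25) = (v - 5)*(v + 3)*(v - 5)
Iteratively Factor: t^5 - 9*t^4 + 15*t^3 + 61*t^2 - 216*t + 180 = (t - 2)*(t^4 - 7*t^3 + t^2 + 63*t - 90) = (t - 3)*(t - 2)*(t^3 - 4*t^2 - 11*t + 30) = (t - 5)*(t - 3)*(t - 2)*(t^2 + t - 6) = (t - 5)*(t - 3)*(t - 2)*(t + 3)*(t - 2)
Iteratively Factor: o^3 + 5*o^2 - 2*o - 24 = (o - 2)*(o^2 + 7*o + 12) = (o - 2)*(o + 4)*(o + 3)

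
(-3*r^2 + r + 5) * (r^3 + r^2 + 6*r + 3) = -3*r^5 - 2*r^4 - 12*r^3 + 2*r^2 + 33*r + 15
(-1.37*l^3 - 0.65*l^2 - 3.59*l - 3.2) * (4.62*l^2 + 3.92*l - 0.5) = -6.3294*l^5 - 8.3734*l^4 - 18.4488*l^3 - 28.5318*l^2 - 10.749*l + 1.6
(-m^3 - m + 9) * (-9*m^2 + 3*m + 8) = 9*m^5 - 3*m^4 + m^3 - 84*m^2 + 19*m + 72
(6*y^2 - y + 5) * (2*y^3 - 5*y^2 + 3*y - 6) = 12*y^5 - 32*y^4 + 33*y^3 - 64*y^2 + 21*y - 30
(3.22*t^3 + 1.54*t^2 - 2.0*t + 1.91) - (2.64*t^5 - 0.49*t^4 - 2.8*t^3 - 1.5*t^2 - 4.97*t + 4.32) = -2.64*t^5 + 0.49*t^4 + 6.02*t^3 + 3.04*t^2 + 2.97*t - 2.41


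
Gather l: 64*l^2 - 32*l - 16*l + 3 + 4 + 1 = 64*l^2 - 48*l + 8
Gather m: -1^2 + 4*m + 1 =4*m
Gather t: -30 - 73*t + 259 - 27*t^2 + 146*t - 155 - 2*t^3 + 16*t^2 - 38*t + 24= -2*t^3 - 11*t^2 + 35*t + 98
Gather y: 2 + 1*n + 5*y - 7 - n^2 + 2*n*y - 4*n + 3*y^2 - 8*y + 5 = -n^2 - 3*n + 3*y^2 + y*(2*n - 3)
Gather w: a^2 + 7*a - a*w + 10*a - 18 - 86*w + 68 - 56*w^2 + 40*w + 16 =a^2 + 17*a - 56*w^2 + w*(-a - 46) + 66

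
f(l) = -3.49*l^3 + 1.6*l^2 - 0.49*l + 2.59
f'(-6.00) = -396.61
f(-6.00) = 816.97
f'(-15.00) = -2404.24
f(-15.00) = 12148.69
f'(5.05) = -251.34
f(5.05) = -408.55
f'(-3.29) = -124.35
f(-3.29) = 145.80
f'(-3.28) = -123.63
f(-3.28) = 144.56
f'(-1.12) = -17.21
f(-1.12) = 10.05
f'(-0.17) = -1.34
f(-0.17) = 2.74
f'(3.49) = -116.85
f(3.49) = -127.99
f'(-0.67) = -7.33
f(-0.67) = 4.69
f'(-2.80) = -91.53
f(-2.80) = 93.12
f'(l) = -10.47*l^2 + 3.2*l - 0.49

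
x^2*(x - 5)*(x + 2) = x^4 - 3*x^3 - 10*x^2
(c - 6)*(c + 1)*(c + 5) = c^3 - 31*c - 30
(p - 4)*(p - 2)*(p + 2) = p^3 - 4*p^2 - 4*p + 16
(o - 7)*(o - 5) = o^2 - 12*o + 35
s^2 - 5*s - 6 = (s - 6)*(s + 1)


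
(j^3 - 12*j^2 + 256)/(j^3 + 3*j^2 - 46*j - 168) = (j^2 - 16*j + 64)/(j^2 - j - 42)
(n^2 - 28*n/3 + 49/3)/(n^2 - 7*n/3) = (n - 7)/n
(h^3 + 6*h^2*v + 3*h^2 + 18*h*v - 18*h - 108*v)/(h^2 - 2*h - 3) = (h^2 + 6*h*v + 6*h + 36*v)/(h + 1)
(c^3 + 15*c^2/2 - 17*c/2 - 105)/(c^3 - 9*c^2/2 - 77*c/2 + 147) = (c + 5)/(c - 7)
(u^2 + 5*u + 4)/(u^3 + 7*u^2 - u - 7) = (u + 4)/(u^2 + 6*u - 7)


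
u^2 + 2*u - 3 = (u - 1)*(u + 3)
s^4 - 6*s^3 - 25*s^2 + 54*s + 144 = (s - 8)*(s - 3)*(s + 2)*(s + 3)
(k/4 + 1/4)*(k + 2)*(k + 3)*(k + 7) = k^4/4 + 13*k^3/4 + 53*k^2/4 + 83*k/4 + 21/2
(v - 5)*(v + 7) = v^2 + 2*v - 35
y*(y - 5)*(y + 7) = y^3 + 2*y^2 - 35*y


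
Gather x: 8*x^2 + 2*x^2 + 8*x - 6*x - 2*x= 10*x^2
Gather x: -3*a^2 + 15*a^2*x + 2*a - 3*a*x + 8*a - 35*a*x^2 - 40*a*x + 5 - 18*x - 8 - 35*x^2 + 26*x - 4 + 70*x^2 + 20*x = -3*a^2 + 10*a + x^2*(35 - 35*a) + x*(15*a^2 - 43*a + 28) - 7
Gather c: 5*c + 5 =5*c + 5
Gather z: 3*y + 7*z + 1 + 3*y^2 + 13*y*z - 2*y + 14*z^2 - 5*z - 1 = 3*y^2 + y + 14*z^2 + z*(13*y + 2)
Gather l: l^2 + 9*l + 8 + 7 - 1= l^2 + 9*l + 14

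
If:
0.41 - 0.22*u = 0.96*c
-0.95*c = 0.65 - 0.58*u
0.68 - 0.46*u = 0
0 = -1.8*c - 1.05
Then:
No Solution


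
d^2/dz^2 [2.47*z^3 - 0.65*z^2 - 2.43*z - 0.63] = 14.82*z - 1.3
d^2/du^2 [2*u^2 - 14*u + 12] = 4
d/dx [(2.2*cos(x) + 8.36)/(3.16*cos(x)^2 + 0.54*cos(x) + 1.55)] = (6.952*cos(x)^2 + 52.8352*cos(x) + 1.1044)*sin(x)/(9.9856*cos(x)^4 + 3.4128*cos(x)^3 + 10.0876*cos(x)^2 + 1.674*cos(x) + 2.4025)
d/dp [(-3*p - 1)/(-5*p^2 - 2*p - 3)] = (-15*p^2 - 10*p + 7)/(25*p^4 + 20*p^3 + 34*p^2 + 12*p + 9)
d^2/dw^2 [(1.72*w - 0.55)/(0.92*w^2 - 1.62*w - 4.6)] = ((6.5848 - 9.4944*w)*(-0.92*w^2 + 1.62*w + 4.6) - (1.72*w - 0.55)*(1.84*w - 1.62)*(3.68*w - 3.24))/(-0.92*w^2 + 1.62*w + 4.6)^3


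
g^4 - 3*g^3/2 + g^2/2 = g^2*(g - 1)*(g - 1/2)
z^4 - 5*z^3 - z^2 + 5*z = z*(z - 5)*(z - 1)*(z + 1)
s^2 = s^2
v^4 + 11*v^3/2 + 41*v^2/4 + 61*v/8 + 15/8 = (v + 1/2)*(v + 1)*(v + 3/2)*(v + 5/2)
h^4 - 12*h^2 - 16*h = h*(h - 4)*(h + 2)^2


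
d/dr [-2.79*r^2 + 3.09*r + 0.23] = 3.09 - 5.58*r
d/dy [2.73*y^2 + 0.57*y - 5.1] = 5.46*y + 0.57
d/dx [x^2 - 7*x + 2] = 2*x - 7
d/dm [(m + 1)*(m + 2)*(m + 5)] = 3*m^2 + 16*m + 17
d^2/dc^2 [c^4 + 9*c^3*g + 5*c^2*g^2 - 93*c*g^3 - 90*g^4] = 12*c^2 + 54*c*g + 10*g^2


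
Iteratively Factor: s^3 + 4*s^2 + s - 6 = (s - 1)*(s^2 + 5*s + 6) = (s - 1)*(s + 3)*(s + 2)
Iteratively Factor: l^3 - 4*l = (l - 2)*(l^2 + 2*l) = (l - 2)*(l + 2)*(l)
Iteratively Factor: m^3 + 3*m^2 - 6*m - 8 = (m - 2)*(m^2 + 5*m + 4) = (m - 2)*(m + 4)*(m + 1)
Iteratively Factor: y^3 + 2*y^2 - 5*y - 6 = (y + 3)*(y^2 - y - 2) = (y - 2)*(y + 3)*(y + 1)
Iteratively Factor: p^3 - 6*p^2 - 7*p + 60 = (p - 5)*(p^2 - p - 12) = (p - 5)*(p + 3)*(p - 4)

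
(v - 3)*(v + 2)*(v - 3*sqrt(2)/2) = v^3 - 3*sqrt(2)*v^2/2 - v^2 - 6*v + 3*sqrt(2)*v/2 + 9*sqrt(2)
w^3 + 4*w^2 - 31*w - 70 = (w - 5)*(w + 2)*(w + 7)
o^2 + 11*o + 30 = (o + 5)*(o + 6)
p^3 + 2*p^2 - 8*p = p*(p - 2)*(p + 4)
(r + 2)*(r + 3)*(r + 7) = r^3 + 12*r^2 + 41*r + 42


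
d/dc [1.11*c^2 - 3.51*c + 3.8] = 2.22*c - 3.51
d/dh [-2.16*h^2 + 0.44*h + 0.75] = 0.44 - 4.32*h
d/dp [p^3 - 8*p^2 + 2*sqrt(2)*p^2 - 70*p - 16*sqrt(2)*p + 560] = 3*p^2 - 16*p + 4*sqrt(2)*p - 70 - 16*sqrt(2)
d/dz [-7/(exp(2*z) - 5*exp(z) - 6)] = (14*exp(z) - 35)*exp(z)/(-exp(2*z) + 5*exp(z) + 6)^2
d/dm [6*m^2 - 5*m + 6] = 12*m - 5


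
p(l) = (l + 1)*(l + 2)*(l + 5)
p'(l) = (l + 1)*(l + 2) + (l + 1)*(l + 5) + (l + 2)*(l + 5) = 3*l^2 + 16*l + 17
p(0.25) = 14.77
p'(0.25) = 21.19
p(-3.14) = 4.54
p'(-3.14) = -3.66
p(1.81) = 72.91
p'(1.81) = 55.79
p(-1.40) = -0.86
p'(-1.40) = 0.48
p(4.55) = 347.17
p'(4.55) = 151.91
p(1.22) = 44.46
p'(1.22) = 40.99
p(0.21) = 13.93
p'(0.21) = 20.49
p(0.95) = 34.23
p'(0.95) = 34.91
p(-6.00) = -20.00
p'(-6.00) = 29.00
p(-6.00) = -20.00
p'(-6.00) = 29.00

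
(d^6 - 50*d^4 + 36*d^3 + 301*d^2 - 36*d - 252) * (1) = d^6 - 50*d^4 + 36*d^3 + 301*d^2 - 36*d - 252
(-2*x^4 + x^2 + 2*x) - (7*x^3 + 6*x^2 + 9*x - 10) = -2*x^4 - 7*x^3 - 5*x^2 - 7*x + 10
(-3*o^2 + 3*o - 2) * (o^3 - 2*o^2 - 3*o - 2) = -3*o^5 + 9*o^4 + o^3 + o^2 + 4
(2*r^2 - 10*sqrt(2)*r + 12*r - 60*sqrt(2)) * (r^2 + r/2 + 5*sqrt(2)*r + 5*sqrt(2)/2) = 2*r^4 + 13*r^3 - 94*r^2 - 650*r - 300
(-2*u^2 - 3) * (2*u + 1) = -4*u^3 - 2*u^2 - 6*u - 3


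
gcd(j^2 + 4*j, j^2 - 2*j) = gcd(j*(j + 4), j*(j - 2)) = j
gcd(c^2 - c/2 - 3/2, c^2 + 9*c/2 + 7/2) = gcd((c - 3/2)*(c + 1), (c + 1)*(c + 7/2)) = c + 1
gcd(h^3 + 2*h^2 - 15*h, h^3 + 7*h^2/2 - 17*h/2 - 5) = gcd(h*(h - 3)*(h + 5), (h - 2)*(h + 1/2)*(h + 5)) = h + 5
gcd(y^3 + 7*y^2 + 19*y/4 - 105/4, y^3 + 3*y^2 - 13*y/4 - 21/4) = y^2 + 2*y - 21/4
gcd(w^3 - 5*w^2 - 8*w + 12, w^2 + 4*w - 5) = w - 1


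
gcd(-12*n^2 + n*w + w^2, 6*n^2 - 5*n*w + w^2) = -3*n + w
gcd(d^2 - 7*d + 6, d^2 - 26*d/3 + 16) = d - 6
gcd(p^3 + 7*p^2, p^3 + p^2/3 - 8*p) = p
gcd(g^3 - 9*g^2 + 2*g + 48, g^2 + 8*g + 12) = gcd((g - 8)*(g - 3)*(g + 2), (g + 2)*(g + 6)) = g + 2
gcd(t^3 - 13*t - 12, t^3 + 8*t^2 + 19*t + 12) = t^2 + 4*t + 3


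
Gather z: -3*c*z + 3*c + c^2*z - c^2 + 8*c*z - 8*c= -c^2 - 5*c + z*(c^2 + 5*c)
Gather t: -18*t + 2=2 - 18*t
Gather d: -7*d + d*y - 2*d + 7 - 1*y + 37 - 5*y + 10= d*(y - 9) - 6*y + 54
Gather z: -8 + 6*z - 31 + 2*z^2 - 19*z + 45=2*z^2 - 13*z + 6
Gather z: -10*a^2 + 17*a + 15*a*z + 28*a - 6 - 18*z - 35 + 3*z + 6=-10*a^2 + 45*a + z*(15*a - 15) - 35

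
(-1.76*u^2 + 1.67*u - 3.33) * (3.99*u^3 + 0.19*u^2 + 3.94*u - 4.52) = -7.0224*u^5 + 6.3289*u^4 - 19.9038*u^3 + 13.9023*u^2 - 20.6686*u + 15.0516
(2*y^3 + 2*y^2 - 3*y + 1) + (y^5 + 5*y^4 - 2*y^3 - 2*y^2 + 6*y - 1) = y^5 + 5*y^4 + 3*y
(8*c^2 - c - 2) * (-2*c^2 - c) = -16*c^4 - 6*c^3 + 5*c^2 + 2*c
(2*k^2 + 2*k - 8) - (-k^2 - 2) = 3*k^2 + 2*k - 6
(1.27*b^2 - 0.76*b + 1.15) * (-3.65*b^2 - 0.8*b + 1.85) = -4.6355*b^4 + 1.758*b^3 - 1.24*b^2 - 2.326*b + 2.1275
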